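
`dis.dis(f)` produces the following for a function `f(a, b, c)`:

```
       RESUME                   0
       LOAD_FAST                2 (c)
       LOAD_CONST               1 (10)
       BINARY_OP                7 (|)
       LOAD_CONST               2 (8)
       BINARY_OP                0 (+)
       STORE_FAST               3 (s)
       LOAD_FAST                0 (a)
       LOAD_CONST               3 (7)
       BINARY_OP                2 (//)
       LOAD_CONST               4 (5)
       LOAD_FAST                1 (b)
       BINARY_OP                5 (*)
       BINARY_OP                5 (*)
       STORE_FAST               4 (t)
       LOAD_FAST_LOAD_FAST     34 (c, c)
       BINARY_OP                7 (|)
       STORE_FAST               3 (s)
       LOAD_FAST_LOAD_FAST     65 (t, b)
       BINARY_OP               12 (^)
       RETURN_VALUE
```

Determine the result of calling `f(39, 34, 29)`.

LOAD_FAST c → push 29. Stack: [29]
LOAD_CONST → push 10. Stack: [29, 10]
BINARY_OP | → 29 | 10 = 31. Stack: [31]
LOAD_CONST → push 8. Stack: [31, 8]
BINARY_OP + → 31 + 8 = 39. Stack: [39]
STORE_FAST s → s=39. Stack: []
LOAD_FAST a → push 39. Stack: [39]
LOAD_CONST → push 7. Stack: [39, 7]
BINARY_OP // → 39 // 7 = 5. Stack: [5]
LOAD_CONST → push 5. Stack: [5, 5]
LOAD_FAST b → push 34. Stack: [5, 5, 34]
BINARY_OP * → 5 * 34 = 170. Stack: [5, 170]
BINARY_OP * → 5 * 170 = 850. Stack: [850]
STORE_FAST t → t=850. Stack: []
LOAD_FAST_LOAD_FAST c,c → push 29,29. Stack: [29, 29]
BINARY_OP | → 29 | 29 = 29. Stack: [29]
STORE_FAST s → s=29. Stack: []
LOAD_FAST_LOAD_FAST t,b → push 850,34. Stack: [850, 34]
BINARY_OP ^ → 850 ^ 34 = 880. Stack: [880]
RETURN_VALUE → return 880.

880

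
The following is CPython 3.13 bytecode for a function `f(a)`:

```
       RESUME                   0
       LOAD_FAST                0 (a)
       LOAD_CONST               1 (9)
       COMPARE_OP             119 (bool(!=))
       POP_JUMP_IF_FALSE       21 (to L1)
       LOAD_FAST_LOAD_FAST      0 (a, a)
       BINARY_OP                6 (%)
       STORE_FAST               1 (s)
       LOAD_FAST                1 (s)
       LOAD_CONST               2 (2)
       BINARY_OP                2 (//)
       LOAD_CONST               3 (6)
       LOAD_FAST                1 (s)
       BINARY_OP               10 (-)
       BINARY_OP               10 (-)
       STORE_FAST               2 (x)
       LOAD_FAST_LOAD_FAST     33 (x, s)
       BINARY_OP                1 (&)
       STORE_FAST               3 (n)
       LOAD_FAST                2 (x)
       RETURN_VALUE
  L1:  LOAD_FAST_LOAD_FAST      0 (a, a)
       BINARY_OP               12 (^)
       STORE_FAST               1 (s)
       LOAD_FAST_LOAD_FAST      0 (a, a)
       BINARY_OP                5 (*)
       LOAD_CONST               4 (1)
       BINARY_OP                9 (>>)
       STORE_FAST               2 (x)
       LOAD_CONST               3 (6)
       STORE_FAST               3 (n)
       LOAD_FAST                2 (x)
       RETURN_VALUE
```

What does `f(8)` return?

-6

LOAD_FAST a → push 8. Stack: [8]
LOAD_CONST → push 9. Stack: [8, 9]
COMPARE_OP bool(!=) → 8 vs 9 = True. Stack: [True]
POP_JUMP_IF_FALSE → pop True; no jump. Stack: []
LOAD_FAST_LOAD_FAST a,a → push 8,8. Stack: [8, 8]
BINARY_OP % → 8 % 8 = 0. Stack: [0]
STORE_FAST s → s=0. Stack: []
LOAD_FAST s → push 0. Stack: [0]
LOAD_CONST → push 2. Stack: [0, 2]
BINARY_OP // → 0 // 2 = 0. Stack: [0]
LOAD_CONST → push 6. Stack: [0, 6]
LOAD_FAST s → push 0. Stack: [0, 6, 0]
BINARY_OP - → 6 - 0 = 6. Stack: [0, 6]
BINARY_OP - → 0 - 6 = -6. Stack: [-6]
STORE_FAST x → x=-6. Stack: []
LOAD_FAST_LOAD_FAST x,s → push -6,0. Stack: [-6, 0]
BINARY_OP & → -6 & 0 = 0. Stack: [0]
STORE_FAST n → n=0. Stack: []
LOAD_FAST x → push -6. Stack: [-6]
RETURN_VALUE → return -6.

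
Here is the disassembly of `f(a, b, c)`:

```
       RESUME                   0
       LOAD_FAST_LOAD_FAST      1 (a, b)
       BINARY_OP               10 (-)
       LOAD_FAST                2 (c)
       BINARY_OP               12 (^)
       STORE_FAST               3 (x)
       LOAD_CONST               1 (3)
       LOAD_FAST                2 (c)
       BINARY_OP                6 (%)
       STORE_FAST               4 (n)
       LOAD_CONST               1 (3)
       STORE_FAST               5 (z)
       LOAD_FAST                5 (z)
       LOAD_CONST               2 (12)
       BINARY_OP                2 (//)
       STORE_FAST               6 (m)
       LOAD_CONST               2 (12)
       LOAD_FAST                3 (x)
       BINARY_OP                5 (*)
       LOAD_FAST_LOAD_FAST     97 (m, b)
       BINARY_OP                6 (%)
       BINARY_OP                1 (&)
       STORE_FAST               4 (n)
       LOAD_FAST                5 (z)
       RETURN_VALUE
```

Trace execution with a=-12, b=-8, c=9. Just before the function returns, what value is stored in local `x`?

-11

LOAD_FAST_LOAD_FAST a,b → push -12,-8. Stack: [-12, -8]
BINARY_OP - → -12 - -8 = -4. Stack: [-4]
LOAD_FAST c → push 9. Stack: [-4, 9]
BINARY_OP ^ → -4 ^ 9 = -11. Stack: [-11]
STORE_FAST x → x=-11. Stack: []
LOAD_CONST → push 3. Stack: [3]
LOAD_FAST c → push 9. Stack: [3, 9]
BINARY_OP % → 3 % 9 = 3. Stack: [3]
STORE_FAST n → n=3. Stack: []
LOAD_CONST → push 3. Stack: [3]
STORE_FAST z → z=3. Stack: []
LOAD_FAST z → push 3. Stack: [3]
LOAD_CONST → push 12. Stack: [3, 12]
BINARY_OP // → 3 // 12 = 0. Stack: [0]
STORE_FAST m → m=0. Stack: []
LOAD_CONST → push 12. Stack: [12]
LOAD_FAST x → push -11. Stack: [12, -11]
BINARY_OP * → 12 * -11 = -132. Stack: [-132]
LOAD_FAST_LOAD_FAST m,b → push 0,-8. Stack: [-132, 0, -8]
BINARY_OP % → 0 % -8 = 0. Stack: [-132, 0]
BINARY_OP & → -132 & 0 = 0. Stack: [0]
STORE_FAST n → n=0. Stack: []
LOAD_FAST z → push 3. Stack: [3]
RETURN_VALUE → return 3.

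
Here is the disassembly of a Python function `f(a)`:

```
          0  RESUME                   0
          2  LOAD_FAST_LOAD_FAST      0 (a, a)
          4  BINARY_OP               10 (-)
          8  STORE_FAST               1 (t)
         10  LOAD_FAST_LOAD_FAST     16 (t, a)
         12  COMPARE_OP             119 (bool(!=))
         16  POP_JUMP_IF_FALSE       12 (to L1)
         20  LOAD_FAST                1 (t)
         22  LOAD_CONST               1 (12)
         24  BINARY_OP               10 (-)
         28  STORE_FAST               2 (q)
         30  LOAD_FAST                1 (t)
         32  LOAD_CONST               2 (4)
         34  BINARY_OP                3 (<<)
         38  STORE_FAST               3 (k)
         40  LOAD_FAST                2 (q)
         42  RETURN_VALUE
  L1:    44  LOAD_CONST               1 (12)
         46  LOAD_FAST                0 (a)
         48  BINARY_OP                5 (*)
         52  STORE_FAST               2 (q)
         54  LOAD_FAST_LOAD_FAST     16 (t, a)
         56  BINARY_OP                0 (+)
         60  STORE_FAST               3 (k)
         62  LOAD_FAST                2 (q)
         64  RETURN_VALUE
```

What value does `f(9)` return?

LOAD_FAST_LOAD_FAST a,a → push 9,9. Stack: [9, 9]
BINARY_OP - → 9 - 9 = 0. Stack: [0]
STORE_FAST t → t=0. Stack: []
LOAD_FAST_LOAD_FAST t,a → push 0,9. Stack: [0, 9]
COMPARE_OP bool(!=) → 0 vs 9 = True. Stack: [True]
POP_JUMP_IF_FALSE → pop True; no jump. Stack: []
LOAD_FAST t → push 0. Stack: [0]
LOAD_CONST → push 12. Stack: [0, 12]
BINARY_OP - → 0 - 12 = -12. Stack: [-12]
STORE_FAST q → q=-12. Stack: []
LOAD_FAST t → push 0. Stack: [0]
LOAD_CONST → push 4. Stack: [0, 4]
BINARY_OP << → 0 << 4 = 0. Stack: [0]
STORE_FAST k → k=0. Stack: []
LOAD_FAST q → push -12. Stack: [-12]
RETURN_VALUE → return -12.

-12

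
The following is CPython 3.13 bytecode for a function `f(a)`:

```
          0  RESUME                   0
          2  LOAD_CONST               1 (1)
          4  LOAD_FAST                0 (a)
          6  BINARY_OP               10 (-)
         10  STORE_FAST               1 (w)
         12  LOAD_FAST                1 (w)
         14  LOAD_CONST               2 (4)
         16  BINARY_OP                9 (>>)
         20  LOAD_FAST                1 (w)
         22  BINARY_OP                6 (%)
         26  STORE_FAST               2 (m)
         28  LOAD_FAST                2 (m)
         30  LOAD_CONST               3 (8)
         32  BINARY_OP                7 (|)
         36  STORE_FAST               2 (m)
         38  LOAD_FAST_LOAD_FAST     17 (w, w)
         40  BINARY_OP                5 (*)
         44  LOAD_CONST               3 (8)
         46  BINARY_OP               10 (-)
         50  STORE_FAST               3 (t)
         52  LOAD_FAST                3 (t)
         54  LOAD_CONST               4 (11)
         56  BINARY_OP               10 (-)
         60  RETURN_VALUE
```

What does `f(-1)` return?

-15

LOAD_CONST → push 1. Stack: [1]
LOAD_FAST a → push -1. Stack: [1, -1]
BINARY_OP - → 1 - -1 = 2. Stack: [2]
STORE_FAST w → w=2. Stack: []
LOAD_FAST w → push 2. Stack: [2]
LOAD_CONST → push 4. Stack: [2, 4]
BINARY_OP >> → 2 >> 4 = 0. Stack: [0]
LOAD_FAST w → push 2. Stack: [0, 2]
BINARY_OP % → 0 % 2 = 0. Stack: [0]
STORE_FAST m → m=0. Stack: []
LOAD_FAST m → push 0. Stack: [0]
LOAD_CONST → push 8. Stack: [0, 8]
BINARY_OP | → 0 | 8 = 8. Stack: [8]
STORE_FAST m → m=8. Stack: []
LOAD_FAST_LOAD_FAST w,w → push 2,2. Stack: [2, 2]
BINARY_OP * → 2 * 2 = 4. Stack: [4]
LOAD_CONST → push 8. Stack: [4, 8]
BINARY_OP - → 4 - 8 = -4. Stack: [-4]
STORE_FAST t → t=-4. Stack: []
LOAD_FAST t → push -4. Stack: [-4]
LOAD_CONST → push 11. Stack: [-4, 11]
BINARY_OP - → -4 - 11 = -15. Stack: [-15]
RETURN_VALUE → return -15.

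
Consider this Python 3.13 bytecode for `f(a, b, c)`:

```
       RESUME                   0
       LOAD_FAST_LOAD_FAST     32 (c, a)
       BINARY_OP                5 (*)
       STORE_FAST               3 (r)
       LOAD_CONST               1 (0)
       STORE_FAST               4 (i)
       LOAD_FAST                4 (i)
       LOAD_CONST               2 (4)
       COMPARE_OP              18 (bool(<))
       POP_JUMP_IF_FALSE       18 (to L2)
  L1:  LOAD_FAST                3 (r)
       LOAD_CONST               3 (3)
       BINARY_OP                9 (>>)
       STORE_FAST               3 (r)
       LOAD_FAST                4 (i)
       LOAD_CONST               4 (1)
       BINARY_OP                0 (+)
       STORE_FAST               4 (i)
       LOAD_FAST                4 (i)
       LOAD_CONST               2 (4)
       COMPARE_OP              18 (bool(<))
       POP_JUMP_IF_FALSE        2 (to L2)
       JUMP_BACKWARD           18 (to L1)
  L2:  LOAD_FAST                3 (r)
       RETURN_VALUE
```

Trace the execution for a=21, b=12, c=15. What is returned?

0

LOAD_FAST_LOAD_FAST c,a → push 15,21. Stack: [15, 21]
BINARY_OP * → 15 * 21 = 315. Stack: [315]
STORE_FAST r → r=315. Stack: []
LOAD_CONST → push 0. Stack: [0]
STORE_FAST i → i=0. Stack: []
LOAD_FAST i → push 0. Stack: [0]
LOAD_CONST → push 4. Stack: [0, 4]
COMPARE_OP bool(<) → 0 vs 4 = True. Stack: [True]
POP_JUMP_IF_FALSE → pop True; no jump. Stack: []
LOAD_FAST r → push 315. Stack: [315]
LOAD_CONST → push 3. Stack: [315, 3]
BINARY_OP >> → 315 >> 3 = 39. Stack: [39]
STORE_FAST r → r=39. Stack: []
LOAD_FAST i → push 0. Stack: [0]
LOAD_CONST → push 1. Stack: [0, 1]
BINARY_OP + → 0 + 1 = 1. Stack: [1]
STORE_FAST i → i=1. Stack: []
LOAD_FAST i → push 1. Stack: [1]
LOAD_CONST → push 4. Stack: [1, 4]
COMPARE_OP bool(<) → 1 vs 4 = True. Stack: [True]
POP_JUMP_IF_FALSE → pop True; no jump. Stack: []
LOAD_FAST r → push 39. Stack: [39]
LOAD_CONST → push 3. Stack: [39, 3]
BINARY_OP >> → 39 >> 3 = 4. Stack: [4]
STORE_FAST r → r=4. Stack: []
LOAD_FAST i → push 1. Stack: [1]
LOAD_CONST → push 1. Stack: [1, 1]
BINARY_OP + → 1 + 1 = 2. Stack: [2]
STORE_FAST i → i=2. Stack: []
LOAD_FAST i → push 2. Stack: [2]
LOAD_CONST → push 4. Stack: [2, 4]
COMPARE_OP bool(<) → 2 vs 4 = True. Stack: [True]
POP_JUMP_IF_FALSE → pop True; no jump. Stack: []
LOAD_FAST r → push 4. Stack: [4]
LOAD_CONST → push 3. Stack: [4, 3]
BINARY_OP >> → 4 >> 3 = 0. Stack: [0]
STORE_FAST r → r=0. Stack: []
LOAD_FAST i → push 2. Stack: [2]
LOAD_CONST → push 1. Stack: [2, 1]
BINARY_OP + → 2 + 1 = 3. Stack: [3]
STORE_FAST i → i=3. Stack: []
LOAD_FAST i → push 3. Stack: [3]
LOAD_CONST → push 4. Stack: [3, 4]
COMPARE_OP bool(<) → 3 vs 4 = True. Stack: [True]
POP_JUMP_IF_FALSE → pop True; no jump. Stack: []
LOAD_FAST r → push 0. Stack: [0]
LOAD_CONST → push 3. Stack: [0, 3]
BINARY_OP >> → 0 >> 3 = 0. Stack: [0]
STORE_FAST r → r=0. Stack: []
LOAD_FAST i → push 3. Stack: [3]
LOAD_CONST → push 1. Stack: [3, 1]
BINARY_OP + → 3 + 1 = 4. Stack: [4]
STORE_FAST i → i=4. Stack: []
LOAD_FAST i → push 4. Stack: [4]
LOAD_CONST → push 4. Stack: [4, 4]
COMPARE_OP bool(<) → 4 vs 4 = False. Stack: [False]
POP_JUMP_IF_FALSE → pop False; jump. Stack: []
LOAD_FAST r → push 0. Stack: [0]
RETURN_VALUE → return 0.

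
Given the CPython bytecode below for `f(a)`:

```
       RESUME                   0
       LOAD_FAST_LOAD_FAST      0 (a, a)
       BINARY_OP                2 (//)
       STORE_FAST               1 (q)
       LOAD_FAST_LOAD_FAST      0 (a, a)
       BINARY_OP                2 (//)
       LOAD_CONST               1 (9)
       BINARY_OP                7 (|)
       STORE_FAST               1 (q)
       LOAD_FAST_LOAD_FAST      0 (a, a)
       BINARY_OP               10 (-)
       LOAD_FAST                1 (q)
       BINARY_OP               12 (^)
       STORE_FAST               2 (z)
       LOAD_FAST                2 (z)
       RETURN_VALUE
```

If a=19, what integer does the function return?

9

LOAD_FAST_LOAD_FAST a,a → push 19,19. Stack: [19, 19]
BINARY_OP // → 19 // 19 = 1. Stack: [1]
STORE_FAST q → q=1. Stack: []
LOAD_FAST_LOAD_FAST a,a → push 19,19. Stack: [19, 19]
BINARY_OP // → 19 // 19 = 1. Stack: [1]
LOAD_CONST → push 9. Stack: [1, 9]
BINARY_OP | → 1 | 9 = 9. Stack: [9]
STORE_FAST q → q=9. Stack: []
LOAD_FAST_LOAD_FAST a,a → push 19,19. Stack: [19, 19]
BINARY_OP - → 19 - 19 = 0. Stack: [0]
LOAD_FAST q → push 9. Stack: [0, 9]
BINARY_OP ^ → 0 ^ 9 = 9. Stack: [9]
STORE_FAST z → z=9. Stack: []
LOAD_FAST z → push 9. Stack: [9]
RETURN_VALUE → return 9.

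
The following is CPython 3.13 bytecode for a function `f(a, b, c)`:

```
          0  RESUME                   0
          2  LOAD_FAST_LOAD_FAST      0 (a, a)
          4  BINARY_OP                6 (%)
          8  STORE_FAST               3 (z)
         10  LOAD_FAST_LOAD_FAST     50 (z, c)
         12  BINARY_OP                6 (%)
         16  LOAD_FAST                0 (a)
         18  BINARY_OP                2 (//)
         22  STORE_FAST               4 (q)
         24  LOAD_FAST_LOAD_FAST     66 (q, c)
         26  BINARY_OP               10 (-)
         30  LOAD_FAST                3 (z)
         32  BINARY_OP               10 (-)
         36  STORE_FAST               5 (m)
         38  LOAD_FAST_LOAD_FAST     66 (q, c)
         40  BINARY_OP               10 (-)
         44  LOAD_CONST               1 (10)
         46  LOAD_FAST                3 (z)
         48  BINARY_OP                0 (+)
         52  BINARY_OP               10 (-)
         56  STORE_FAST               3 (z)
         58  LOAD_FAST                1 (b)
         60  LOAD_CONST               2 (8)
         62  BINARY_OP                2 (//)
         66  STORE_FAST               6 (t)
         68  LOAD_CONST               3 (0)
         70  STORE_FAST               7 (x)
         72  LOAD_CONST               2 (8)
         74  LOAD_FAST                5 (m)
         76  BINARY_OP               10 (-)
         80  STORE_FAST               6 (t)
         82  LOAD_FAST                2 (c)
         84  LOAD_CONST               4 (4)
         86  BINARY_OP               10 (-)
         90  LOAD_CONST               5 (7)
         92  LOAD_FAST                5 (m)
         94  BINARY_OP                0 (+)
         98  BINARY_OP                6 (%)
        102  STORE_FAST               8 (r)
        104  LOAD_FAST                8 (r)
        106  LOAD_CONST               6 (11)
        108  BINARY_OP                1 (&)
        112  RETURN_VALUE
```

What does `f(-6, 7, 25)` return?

1

LOAD_FAST_LOAD_FAST a,a → push -6,-6. Stack: [-6, -6]
BINARY_OP % → -6 % -6 = 0. Stack: [0]
STORE_FAST z → z=0. Stack: []
LOAD_FAST_LOAD_FAST z,c → push 0,25. Stack: [0, 25]
BINARY_OP % → 0 % 25 = 0. Stack: [0]
LOAD_FAST a → push -6. Stack: [0, -6]
BINARY_OP // → 0 // -6 = 0. Stack: [0]
STORE_FAST q → q=0. Stack: []
LOAD_FAST_LOAD_FAST q,c → push 0,25. Stack: [0, 25]
BINARY_OP - → 0 - 25 = -25. Stack: [-25]
LOAD_FAST z → push 0. Stack: [-25, 0]
BINARY_OP - → -25 - 0 = -25. Stack: [-25]
STORE_FAST m → m=-25. Stack: []
LOAD_FAST_LOAD_FAST q,c → push 0,25. Stack: [0, 25]
BINARY_OP - → 0 - 25 = -25. Stack: [-25]
LOAD_CONST → push 10. Stack: [-25, 10]
LOAD_FAST z → push 0. Stack: [-25, 10, 0]
BINARY_OP + → 10 + 0 = 10. Stack: [-25, 10]
BINARY_OP - → -25 - 10 = -35. Stack: [-35]
STORE_FAST z → z=-35. Stack: []
LOAD_FAST b → push 7. Stack: [7]
LOAD_CONST → push 8. Stack: [7, 8]
BINARY_OP // → 7 // 8 = 0. Stack: [0]
STORE_FAST t → t=0. Stack: []
LOAD_CONST → push 0. Stack: [0]
STORE_FAST x → x=0. Stack: []
LOAD_CONST → push 8. Stack: [8]
LOAD_FAST m → push -25. Stack: [8, -25]
BINARY_OP - → 8 - -25 = 33. Stack: [33]
STORE_FAST t → t=33. Stack: []
LOAD_FAST c → push 25. Stack: [25]
LOAD_CONST → push 4. Stack: [25, 4]
BINARY_OP - → 25 - 4 = 21. Stack: [21]
LOAD_CONST → push 7. Stack: [21, 7]
LOAD_FAST m → push -25. Stack: [21, 7, -25]
BINARY_OP + → 7 + -25 = -18. Stack: [21, -18]
BINARY_OP % → 21 % -18 = -15. Stack: [-15]
STORE_FAST r → r=-15. Stack: []
LOAD_FAST r → push -15. Stack: [-15]
LOAD_CONST → push 11. Stack: [-15, 11]
BINARY_OP & → -15 & 11 = 1. Stack: [1]
RETURN_VALUE → return 1.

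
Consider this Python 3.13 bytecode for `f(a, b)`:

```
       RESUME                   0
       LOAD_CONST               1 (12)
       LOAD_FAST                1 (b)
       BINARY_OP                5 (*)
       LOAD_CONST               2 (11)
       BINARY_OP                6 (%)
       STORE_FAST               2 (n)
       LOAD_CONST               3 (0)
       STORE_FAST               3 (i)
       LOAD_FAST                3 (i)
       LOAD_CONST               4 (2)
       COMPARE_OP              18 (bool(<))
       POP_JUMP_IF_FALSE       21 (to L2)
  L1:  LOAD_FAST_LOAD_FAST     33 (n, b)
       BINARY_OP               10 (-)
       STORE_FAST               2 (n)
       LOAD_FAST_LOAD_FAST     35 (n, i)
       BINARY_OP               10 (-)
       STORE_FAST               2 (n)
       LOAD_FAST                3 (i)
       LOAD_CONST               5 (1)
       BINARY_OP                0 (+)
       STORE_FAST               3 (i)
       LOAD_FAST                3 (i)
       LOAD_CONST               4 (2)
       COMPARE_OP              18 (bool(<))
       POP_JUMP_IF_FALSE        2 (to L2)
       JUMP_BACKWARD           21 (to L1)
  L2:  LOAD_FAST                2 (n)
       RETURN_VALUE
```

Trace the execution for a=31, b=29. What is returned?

LOAD_CONST → push 12. Stack: [12]
LOAD_FAST b → push 29. Stack: [12, 29]
BINARY_OP * → 12 * 29 = 348. Stack: [348]
LOAD_CONST → push 11. Stack: [348, 11]
BINARY_OP % → 348 % 11 = 7. Stack: [7]
STORE_FAST n → n=7. Stack: []
LOAD_CONST → push 0. Stack: [0]
STORE_FAST i → i=0. Stack: []
LOAD_FAST i → push 0. Stack: [0]
LOAD_CONST → push 2. Stack: [0, 2]
COMPARE_OP bool(<) → 0 vs 2 = True. Stack: [True]
POP_JUMP_IF_FALSE → pop True; no jump. Stack: []
LOAD_FAST_LOAD_FAST n,b → push 7,29. Stack: [7, 29]
BINARY_OP - → 7 - 29 = -22. Stack: [-22]
STORE_FAST n → n=-22. Stack: []
LOAD_FAST_LOAD_FAST n,i → push -22,0. Stack: [-22, 0]
BINARY_OP - → -22 - 0 = -22. Stack: [-22]
STORE_FAST n → n=-22. Stack: []
LOAD_FAST i → push 0. Stack: [0]
LOAD_CONST → push 1. Stack: [0, 1]
BINARY_OP + → 0 + 1 = 1. Stack: [1]
STORE_FAST i → i=1. Stack: []
LOAD_FAST i → push 1. Stack: [1]
LOAD_CONST → push 2. Stack: [1, 2]
COMPARE_OP bool(<) → 1 vs 2 = True. Stack: [True]
POP_JUMP_IF_FALSE → pop True; no jump. Stack: []
LOAD_FAST_LOAD_FAST n,b → push -22,29. Stack: [-22, 29]
BINARY_OP - → -22 - 29 = -51. Stack: [-51]
STORE_FAST n → n=-51. Stack: []
LOAD_FAST_LOAD_FAST n,i → push -51,1. Stack: [-51, 1]
BINARY_OP - → -51 - 1 = -52. Stack: [-52]
STORE_FAST n → n=-52. Stack: []
LOAD_FAST i → push 1. Stack: [1]
LOAD_CONST → push 1. Stack: [1, 1]
BINARY_OP + → 1 + 1 = 2. Stack: [2]
STORE_FAST i → i=2. Stack: []
LOAD_FAST i → push 2. Stack: [2]
LOAD_CONST → push 2. Stack: [2, 2]
COMPARE_OP bool(<) → 2 vs 2 = False. Stack: [False]
POP_JUMP_IF_FALSE → pop False; jump. Stack: []
LOAD_FAST n → push -52. Stack: [-52]
RETURN_VALUE → return -52.

-52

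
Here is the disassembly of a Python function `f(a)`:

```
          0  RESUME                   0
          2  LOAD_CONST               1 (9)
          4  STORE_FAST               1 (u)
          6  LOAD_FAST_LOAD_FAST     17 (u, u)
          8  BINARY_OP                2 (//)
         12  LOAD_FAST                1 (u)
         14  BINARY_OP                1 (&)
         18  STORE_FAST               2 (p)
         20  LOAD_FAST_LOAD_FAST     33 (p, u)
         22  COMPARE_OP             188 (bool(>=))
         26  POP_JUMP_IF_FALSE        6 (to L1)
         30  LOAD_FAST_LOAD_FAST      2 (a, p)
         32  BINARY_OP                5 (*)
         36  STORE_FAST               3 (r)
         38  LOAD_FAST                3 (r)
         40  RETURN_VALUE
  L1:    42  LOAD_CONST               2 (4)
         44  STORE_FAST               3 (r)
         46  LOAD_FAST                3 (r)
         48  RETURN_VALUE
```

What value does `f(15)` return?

LOAD_CONST → push 9. Stack: [9]
STORE_FAST u → u=9. Stack: []
LOAD_FAST_LOAD_FAST u,u → push 9,9. Stack: [9, 9]
BINARY_OP // → 9 // 9 = 1. Stack: [1]
LOAD_FAST u → push 9. Stack: [1, 9]
BINARY_OP & → 1 & 9 = 1. Stack: [1]
STORE_FAST p → p=1. Stack: []
LOAD_FAST_LOAD_FAST p,u → push 1,9. Stack: [1, 9]
COMPARE_OP bool(>=) → 1 vs 9 = False. Stack: [False]
POP_JUMP_IF_FALSE → pop False; jump. Stack: []
LOAD_CONST → push 4. Stack: [4]
STORE_FAST r → r=4. Stack: []
LOAD_FAST r → push 4. Stack: [4]
RETURN_VALUE → return 4.

4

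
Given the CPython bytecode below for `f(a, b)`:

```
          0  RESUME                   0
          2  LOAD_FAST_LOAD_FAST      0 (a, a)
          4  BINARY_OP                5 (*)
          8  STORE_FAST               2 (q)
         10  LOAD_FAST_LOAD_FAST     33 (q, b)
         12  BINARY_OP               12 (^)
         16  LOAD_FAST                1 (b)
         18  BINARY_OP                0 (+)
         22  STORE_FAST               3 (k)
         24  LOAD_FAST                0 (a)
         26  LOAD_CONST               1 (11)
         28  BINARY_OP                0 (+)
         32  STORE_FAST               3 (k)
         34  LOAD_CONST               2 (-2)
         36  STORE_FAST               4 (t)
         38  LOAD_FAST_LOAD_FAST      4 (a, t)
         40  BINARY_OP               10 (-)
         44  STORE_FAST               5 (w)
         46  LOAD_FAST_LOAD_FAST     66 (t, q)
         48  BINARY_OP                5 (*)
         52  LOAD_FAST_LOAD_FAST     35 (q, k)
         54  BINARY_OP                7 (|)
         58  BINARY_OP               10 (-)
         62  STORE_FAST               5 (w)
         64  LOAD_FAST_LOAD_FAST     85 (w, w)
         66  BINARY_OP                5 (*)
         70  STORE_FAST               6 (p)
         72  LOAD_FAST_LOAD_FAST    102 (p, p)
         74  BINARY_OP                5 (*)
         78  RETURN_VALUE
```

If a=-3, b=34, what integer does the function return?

LOAD_FAST_LOAD_FAST a,a → push -3,-3. Stack: [-3, -3]
BINARY_OP * → -3 * -3 = 9. Stack: [9]
STORE_FAST q → q=9. Stack: []
LOAD_FAST_LOAD_FAST q,b → push 9,34. Stack: [9, 34]
BINARY_OP ^ → 9 ^ 34 = 43. Stack: [43]
LOAD_FAST b → push 34. Stack: [43, 34]
BINARY_OP + → 43 + 34 = 77. Stack: [77]
STORE_FAST k → k=77. Stack: []
LOAD_FAST a → push -3. Stack: [-3]
LOAD_CONST → push 11. Stack: [-3, 11]
BINARY_OP + → -3 + 11 = 8. Stack: [8]
STORE_FAST k → k=8. Stack: []
LOAD_CONST → push -2. Stack: [-2]
STORE_FAST t → t=-2. Stack: []
LOAD_FAST_LOAD_FAST a,t → push -3,-2. Stack: [-3, -2]
BINARY_OP - → -3 - -2 = -1. Stack: [-1]
STORE_FAST w → w=-1. Stack: []
LOAD_FAST_LOAD_FAST t,q → push -2,9. Stack: [-2, 9]
BINARY_OP * → -2 * 9 = -18. Stack: [-18]
LOAD_FAST_LOAD_FAST q,k → push 9,8. Stack: [-18, 9, 8]
BINARY_OP | → 9 | 8 = 9. Stack: [-18, 9]
BINARY_OP - → -18 - 9 = -27. Stack: [-27]
STORE_FAST w → w=-27. Stack: []
LOAD_FAST_LOAD_FAST w,w → push -27,-27. Stack: [-27, -27]
BINARY_OP * → -27 * -27 = 729. Stack: [729]
STORE_FAST p → p=729. Stack: []
LOAD_FAST_LOAD_FAST p,p → push 729,729. Stack: [729, 729]
BINARY_OP * → 729 * 729 = 531441. Stack: [531441]
RETURN_VALUE → return 531441.

531441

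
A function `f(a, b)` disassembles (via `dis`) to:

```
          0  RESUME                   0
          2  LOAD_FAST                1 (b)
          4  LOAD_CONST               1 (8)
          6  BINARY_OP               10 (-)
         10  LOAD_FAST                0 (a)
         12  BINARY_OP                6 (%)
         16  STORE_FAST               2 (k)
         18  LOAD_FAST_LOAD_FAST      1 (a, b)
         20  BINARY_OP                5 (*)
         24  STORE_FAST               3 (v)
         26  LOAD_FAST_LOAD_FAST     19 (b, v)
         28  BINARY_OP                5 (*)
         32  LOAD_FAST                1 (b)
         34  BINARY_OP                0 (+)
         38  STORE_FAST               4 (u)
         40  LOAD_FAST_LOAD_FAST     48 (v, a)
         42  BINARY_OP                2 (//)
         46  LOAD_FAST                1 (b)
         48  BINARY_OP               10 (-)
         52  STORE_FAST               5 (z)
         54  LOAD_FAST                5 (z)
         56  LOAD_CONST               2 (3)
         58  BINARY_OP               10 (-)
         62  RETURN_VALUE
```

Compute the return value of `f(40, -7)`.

-3

LOAD_FAST b → push -7. Stack: [-7]
LOAD_CONST → push 8. Stack: [-7, 8]
BINARY_OP - → -7 - 8 = -15. Stack: [-15]
LOAD_FAST a → push 40. Stack: [-15, 40]
BINARY_OP % → -15 % 40 = 25. Stack: [25]
STORE_FAST k → k=25. Stack: []
LOAD_FAST_LOAD_FAST a,b → push 40,-7. Stack: [40, -7]
BINARY_OP * → 40 * -7 = -280. Stack: [-280]
STORE_FAST v → v=-280. Stack: []
LOAD_FAST_LOAD_FAST b,v → push -7,-280. Stack: [-7, -280]
BINARY_OP * → -7 * -280 = 1960. Stack: [1960]
LOAD_FAST b → push -7. Stack: [1960, -7]
BINARY_OP + → 1960 + -7 = 1953. Stack: [1953]
STORE_FAST u → u=1953. Stack: []
LOAD_FAST_LOAD_FAST v,a → push -280,40. Stack: [-280, 40]
BINARY_OP // → -280 // 40 = -7. Stack: [-7]
LOAD_FAST b → push -7. Stack: [-7, -7]
BINARY_OP - → -7 - -7 = 0. Stack: [0]
STORE_FAST z → z=0. Stack: []
LOAD_FAST z → push 0. Stack: [0]
LOAD_CONST → push 3. Stack: [0, 3]
BINARY_OP - → 0 - 3 = -3. Stack: [-3]
RETURN_VALUE → return -3.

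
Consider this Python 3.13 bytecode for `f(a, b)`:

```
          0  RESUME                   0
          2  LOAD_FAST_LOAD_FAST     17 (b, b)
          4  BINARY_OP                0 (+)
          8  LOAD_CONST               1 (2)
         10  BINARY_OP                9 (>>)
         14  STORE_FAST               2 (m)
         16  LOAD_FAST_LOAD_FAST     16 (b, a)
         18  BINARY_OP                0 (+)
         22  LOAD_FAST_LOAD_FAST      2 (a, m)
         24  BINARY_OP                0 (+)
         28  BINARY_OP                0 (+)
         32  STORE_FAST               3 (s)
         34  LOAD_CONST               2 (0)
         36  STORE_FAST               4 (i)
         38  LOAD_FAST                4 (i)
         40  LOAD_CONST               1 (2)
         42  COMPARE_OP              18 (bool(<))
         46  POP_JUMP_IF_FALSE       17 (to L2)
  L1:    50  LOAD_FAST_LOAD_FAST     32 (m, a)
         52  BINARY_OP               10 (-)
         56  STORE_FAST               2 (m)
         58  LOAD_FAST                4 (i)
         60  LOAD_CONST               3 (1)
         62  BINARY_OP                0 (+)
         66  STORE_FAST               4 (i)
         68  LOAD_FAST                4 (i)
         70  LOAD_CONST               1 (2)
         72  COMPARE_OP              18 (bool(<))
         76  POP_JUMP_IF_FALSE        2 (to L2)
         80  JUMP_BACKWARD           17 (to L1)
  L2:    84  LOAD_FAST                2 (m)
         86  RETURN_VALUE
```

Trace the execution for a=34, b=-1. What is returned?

LOAD_FAST_LOAD_FAST b,b → push -1,-1. Stack: [-1, -1]
BINARY_OP + → -1 + -1 = -2. Stack: [-2]
LOAD_CONST → push 2. Stack: [-2, 2]
BINARY_OP >> → -2 >> 2 = -1. Stack: [-1]
STORE_FAST m → m=-1. Stack: []
LOAD_FAST_LOAD_FAST b,a → push -1,34. Stack: [-1, 34]
BINARY_OP + → -1 + 34 = 33. Stack: [33]
LOAD_FAST_LOAD_FAST a,m → push 34,-1. Stack: [33, 34, -1]
BINARY_OP + → 34 + -1 = 33. Stack: [33, 33]
BINARY_OP + → 33 + 33 = 66. Stack: [66]
STORE_FAST s → s=66. Stack: []
LOAD_CONST → push 0. Stack: [0]
STORE_FAST i → i=0. Stack: []
LOAD_FAST i → push 0. Stack: [0]
LOAD_CONST → push 2. Stack: [0, 2]
COMPARE_OP bool(<) → 0 vs 2 = True. Stack: [True]
POP_JUMP_IF_FALSE → pop True; no jump. Stack: []
LOAD_FAST_LOAD_FAST m,a → push -1,34. Stack: [-1, 34]
BINARY_OP - → -1 - 34 = -35. Stack: [-35]
STORE_FAST m → m=-35. Stack: []
LOAD_FAST i → push 0. Stack: [0]
LOAD_CONST → push 1. Stack: [0, 1]
BINARY_OP + → 0 + 1 = 1. Stack: [1]
STORE_FAST i → i=1. Stack: []
LOAD_FAST i → push 1. Stack: [1]
LOAD_CONST → push 2. Stack: [1, 2]
COMPARE_OP bool(<) → 1 vs 2 = True. Stack: [True]
POP_JUMP_IF_FALSE → pop True; no jump. Stack: []
LOAD_FAST_LOAD_FAST m,a → push -35,34. Stack: [-35, 34]
BINARY_OP - → -35 - 34 = -69. Stack: [-69]
STORE_FAST m → m=-69. Stack: []
LOAD_FAST i → push 1. Stack: [1]
LOAD_CONST → push 1. Stack: [1, 1]
BINARY_OP + → 1 + 1 = 2. Stack: [2]
STORE_FAST i → i=2. Stack: []
LOAD_FAST i → push 2. Stack: [2]
LOAD_CONST → push 2. Stack: [2, 2]
COMPARE_OP bool(<) → 2 vs 2 = False. Stack: [False]
POP_JUMP_IF_FALSE → pop False; jump. Stack: []
LOAD_FAST m → push -69. Stack: [-69]
RETURN_VALUE → return -69.

-69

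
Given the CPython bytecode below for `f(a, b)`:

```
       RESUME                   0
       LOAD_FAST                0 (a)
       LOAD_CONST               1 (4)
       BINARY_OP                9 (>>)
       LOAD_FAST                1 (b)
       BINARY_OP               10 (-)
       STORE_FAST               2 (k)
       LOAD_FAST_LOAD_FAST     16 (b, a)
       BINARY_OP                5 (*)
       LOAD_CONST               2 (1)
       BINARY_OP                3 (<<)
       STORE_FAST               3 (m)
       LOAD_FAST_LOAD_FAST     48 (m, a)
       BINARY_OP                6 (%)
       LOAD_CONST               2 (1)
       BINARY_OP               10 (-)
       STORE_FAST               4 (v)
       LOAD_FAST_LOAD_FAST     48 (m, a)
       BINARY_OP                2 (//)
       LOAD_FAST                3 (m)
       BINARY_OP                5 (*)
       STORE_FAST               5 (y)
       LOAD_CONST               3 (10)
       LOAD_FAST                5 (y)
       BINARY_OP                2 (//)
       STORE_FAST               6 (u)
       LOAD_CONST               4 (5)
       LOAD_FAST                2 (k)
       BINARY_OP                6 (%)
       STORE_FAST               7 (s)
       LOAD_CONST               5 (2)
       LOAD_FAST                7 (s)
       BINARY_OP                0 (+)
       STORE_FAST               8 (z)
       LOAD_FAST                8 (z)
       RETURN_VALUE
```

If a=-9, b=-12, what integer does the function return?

LOAD_FAST a → push -9. Stack: [-9]
LOAD_CONST → push 4. Stack: [-9, 4]
BINARY_OP >> → -9 >> 4 = -1. Stack: [-1]
LOAD_FAST b → push -12. Stack: [-1, -12]
BINARY_OP - → -1 - -12 = 11. Stack: [11]
STORE_FAST k → k=11. Stack: []
LOAD_FAST_LOAD_FAST b,a → push -12,-9. Stack: [-12, -9]
BINARY_OP * → -12 * -9 = 108. Stack: [108]
LOAD_CONST → push 1. Stack: [108, 1]
BINARY_OP << → 108 << 1 = 216. Stack: [216]
STORE_FAST m → m=216. Stack: []
LOAD_FAST_LOAD_FAST m,a → push 216,-9. Stack: [216, -9]
BINARY_OP % → 216 % -9 = 0. Stack: [0]
LOAD_CONST → push 1. Stack: [0, 1]
BINARY_OP - → 0 - 1 = -1. Stack: [-1]
STORE_FAST v → v=-1. Stack: []
LOAD_FAST_LOAD_FAST m,a → push 216,-9. Stack: [216, -9]
BINARY_OP // → 216 // -9 = -24. Stack: [-24]
LOAD_FAST m → push 216. Stack: [-24, 216]
BINARY_OP * → -24 * 216 = -5184. Stack: [-5184]
STORE_FAST y → y=-5184. Stack: []
LOAD_CONST → push 10. Stack: [10]
LOAD_FAST y → push -5184. Stack: [10, -5184]
BINARY_OP // → 10 // -5184 = -1. Stack: [-1]
STORE_FAST u → u=-1. Stack: []
LOAD_CONST → push 5. Stack: [5]
LOAD_FAST k → push 11. Stack: [5, 11]
BINARY_OP % → 5 % 11 = 5. Stack: [5]
STORE_FAST s → s=5. Stack: []
LOAD_CONST → push 2. Stack: [2]
LOAD_FAST s → push 5. Stack: [2, 5]
BINARY_OP + → 2 + 5 = 7. Stack: [7]
STORE_FAST z → z=7. Stack: []
LOAD_FAST z → push 7. Stack: [7]
RETURN_VALUE → return 7.

7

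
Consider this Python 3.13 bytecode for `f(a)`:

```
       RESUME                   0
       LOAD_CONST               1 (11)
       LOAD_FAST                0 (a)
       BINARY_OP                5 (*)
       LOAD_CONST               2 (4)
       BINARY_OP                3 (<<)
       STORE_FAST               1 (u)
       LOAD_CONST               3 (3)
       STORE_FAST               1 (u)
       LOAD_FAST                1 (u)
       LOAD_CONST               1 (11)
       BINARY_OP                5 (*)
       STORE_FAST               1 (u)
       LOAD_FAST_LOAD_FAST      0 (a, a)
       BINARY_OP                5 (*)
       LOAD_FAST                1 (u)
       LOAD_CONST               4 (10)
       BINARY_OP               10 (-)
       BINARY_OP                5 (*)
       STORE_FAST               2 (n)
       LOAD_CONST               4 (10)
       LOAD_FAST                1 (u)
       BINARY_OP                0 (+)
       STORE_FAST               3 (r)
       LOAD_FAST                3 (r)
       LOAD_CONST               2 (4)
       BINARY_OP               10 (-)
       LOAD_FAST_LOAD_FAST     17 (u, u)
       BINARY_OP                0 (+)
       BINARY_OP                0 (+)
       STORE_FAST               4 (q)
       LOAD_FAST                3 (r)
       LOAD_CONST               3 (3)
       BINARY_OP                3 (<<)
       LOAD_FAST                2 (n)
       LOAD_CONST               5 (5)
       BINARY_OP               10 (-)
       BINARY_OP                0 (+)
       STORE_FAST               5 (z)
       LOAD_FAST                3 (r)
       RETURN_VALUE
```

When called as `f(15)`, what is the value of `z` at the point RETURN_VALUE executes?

LOAD_CONST → push 11. Stack: [11]
LOAD_FAST a → push 15. Stack: [11, 15]
BINARY_OP * → 11 * 15 = 165. Stack: [165]
LOAD_CONST → push 4. Stack: [165, 4]
BINARY_OP << → 165 << 4 = 2640. Stack: [2640]
STORE_FAST u → u=2640. Stack: []
LOAD_CONST → push 3. Stack: [3]
STORE_FAST u → u=3. Stack: []
LOAD_FAST u → push 3. Stack: [3]
LOAD_CONST → push 11. Stack: [3, 11]
BINARY_OP * → 3 * 11 = 33. Stack: [33]
STORE_FAST u → u=33. Stack: []
LOAD_FAST_LOAD_FAST a,a → push 15,15. Stack: [15, 15]
BINARY_OP * → 15 * 15 = 225. Stack: [225]
LOAD_FAST u → push 33. Stack: [225, 33]
LOAD_CONST → push 10. Stack: [225, 33, 10]
BINARY_OP - → 33 - 10 = 23. Stack: [225, 23]
BINARY_OP * → 225 * 23 = 5175. Stack: [5175]
STORE_FAST n → n=5175. Stack: []
LOAD_CONST → push 10. Stack: [10]
LOAD_FAST u → push 33. Stack: [10, 33]
BINARY_OP + → 10 + 33 = 43. Stack: [43]
STORE_FAST r → r=43. Stack: []
LOAD_FAST r → push 43. Stack: [43]
LOAD_CONST → push 4. Stack: [43, 4]
BINARY_OP - → 43 - 4 = 39. Stack: [39]
LOAD_FAST_LOAD_FAST u,u → push 33,33. Stack: [39, 33, 33]
BINARY_OP + → 33 + 33 = 66. Stack: [39, 66]
BINARY_OP + → 39 + 66 = 105. Stack: [105]
STORE_FAST q → q=105. Stack: []
LOAD_FAST r → push 43. Stack: [43]
LOAD_CONST → push 3. Stack: [43, 3]
BINARY_OP << → 43 << 3 = 344. Stack: [344]
LOAD_FAST n → push 5175. Stack: [344, 5175]
LOAD_CONST → push 5. Stack: [344, 5175, 5]
BINARY_OP - → 5175 - 5 = 5170. Stack: [344, 5170]
BINARY_OP + → 344 + 5170 = 5514. Stack: [5514]
STORE_FAST z → z=5514. Stack: []
LOAD_FAST r → push 43. Stack: [43]
RETURN_VALUE → return 43.

5514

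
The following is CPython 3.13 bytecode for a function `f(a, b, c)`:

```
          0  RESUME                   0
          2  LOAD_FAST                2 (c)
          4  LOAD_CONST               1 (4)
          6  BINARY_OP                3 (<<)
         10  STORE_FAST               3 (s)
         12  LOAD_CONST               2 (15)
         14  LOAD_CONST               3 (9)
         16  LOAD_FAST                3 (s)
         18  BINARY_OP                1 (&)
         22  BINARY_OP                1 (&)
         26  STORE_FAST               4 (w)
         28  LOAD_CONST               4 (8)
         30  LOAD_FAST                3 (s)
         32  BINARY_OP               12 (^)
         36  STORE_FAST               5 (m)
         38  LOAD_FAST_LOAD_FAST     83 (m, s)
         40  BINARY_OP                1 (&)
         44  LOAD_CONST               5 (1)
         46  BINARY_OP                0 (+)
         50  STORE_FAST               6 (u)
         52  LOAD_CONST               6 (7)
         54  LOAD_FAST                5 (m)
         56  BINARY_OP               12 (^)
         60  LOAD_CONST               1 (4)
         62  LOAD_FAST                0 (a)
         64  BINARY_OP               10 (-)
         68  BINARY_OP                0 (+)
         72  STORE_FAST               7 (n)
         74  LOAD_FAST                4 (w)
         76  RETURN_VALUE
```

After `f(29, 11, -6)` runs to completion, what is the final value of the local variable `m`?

LOAD_FAST c → push -6. Stack: [-6]
LOAD_CONST → push 4. Stack: [-6, 4]
BINARY_OP << → -6 << 4 = -96. Stack: [-96]
STORE_FAST s → s=-96. Stack: []
LOAD_CONST → push 15. Stack: [15]
LOAD_CONST → push 9. Stack: [15, 9]
LOAD_FAST s → push -96. Stack: [15, 9, -96]
BINARY_OP & → 9 & -96 = 0. Stack: [15, 0]
BINARY_OP & → 15 & 0 = 0. Stack: [0]
STORE_FAST w → w=0. Stack: []
LOAD_CONST → push 8. Stack: [8]
LOAD_FAST s → push -96. Stack: [8, -96]
BINARY_OP ^ → 8 ^ -96 = -88. Stack: [-88]
STORE_FAST m → m=-88. Stack: []
LOAD_FAST_LOAD_FAST m,s → push -88,-96. Stack: [-88, -96]
BINARY_OP & → -88 & -96 = -96. Stack: [-96]
LOAD_CONST → push 1. Stack: [-96, 1]
BINARY_OP + → -96 + 1 = -95. Stack: [-95]
STORE_FAST u → u=-95. Stack: []
LOAD_CONST → push 7. Stack: [7]
LOAD_FAST m → push -88. Stack: [7, -88]
BINARY_OP ^ → 7 ^ -88 = -81. Stack: [-81]
LOAD_CONST → push 4. Stack: [-81, 4]
LOAD_FAST a → push 29. Stack: [-81, 4, 29]
BINARY_OP - → 4 - 29 = -25. Stack: [-81, -25]
BINARY_OP + → -81 + -25 = -106. Stack: [-106]
STORE_FAST n → n=-106. Stack: []
LOAD_FAST w → push 0. Stack: [0]
RETURN_VALUE → return 0.

-88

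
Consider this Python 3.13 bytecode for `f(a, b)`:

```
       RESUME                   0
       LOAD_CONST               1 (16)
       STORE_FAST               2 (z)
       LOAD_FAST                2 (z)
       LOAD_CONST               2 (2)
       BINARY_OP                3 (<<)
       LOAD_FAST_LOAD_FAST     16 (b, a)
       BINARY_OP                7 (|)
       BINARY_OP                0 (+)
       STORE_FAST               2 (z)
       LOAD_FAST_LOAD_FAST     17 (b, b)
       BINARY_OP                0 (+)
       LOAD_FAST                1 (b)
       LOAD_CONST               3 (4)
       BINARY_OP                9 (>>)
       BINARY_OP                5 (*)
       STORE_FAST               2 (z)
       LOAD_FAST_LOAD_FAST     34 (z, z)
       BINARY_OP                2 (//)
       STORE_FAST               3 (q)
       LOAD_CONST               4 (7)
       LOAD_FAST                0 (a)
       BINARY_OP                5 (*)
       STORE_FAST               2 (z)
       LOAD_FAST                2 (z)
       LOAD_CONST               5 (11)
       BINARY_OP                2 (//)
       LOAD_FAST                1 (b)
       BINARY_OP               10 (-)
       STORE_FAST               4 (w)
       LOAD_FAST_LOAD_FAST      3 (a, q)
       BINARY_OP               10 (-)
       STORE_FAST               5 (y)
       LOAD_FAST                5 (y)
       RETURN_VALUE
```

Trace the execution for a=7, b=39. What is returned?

6

LOAD_CONST → push 16. Stack: [16]
STORE_FAST z → z=16. Stack: []
LOAD_FAST z → push 16. Stack: [16]
LOAD_CONST → push 2. Stack: [16, 2]
BINARY_OP << → 16 << 2 = 64. Stack: [64]
LOAD_FAST_LOAD_FAST b,a → push 39,7. Stack: [64, 39, 7]
BINARY_OP | → 39 | 7 = 39. Stack: [64, 39]
BINARY_OP + → 64 + 39 = 103. Stack: [103]
STORE_FAST z → z=103. Stack: []
LOAD_FAST_LOAD_FAST b,b → push 39,39. Stack: [39, 39]
BINARY_OP + → 39 + 39 = 78. Stack: [78]
LOAD_FAST b → push 39. Stack: [78, 39]
LOAD_CONST → push 4. Stack: [78, 39, 4]
BINARY_OP >> → 39 >> 4 = 2. Stack: [78, 2]
BINARY_OP * → 78 * 2 = 156. Stack: [156]
STORE_FAST z → z=156. Stack: []
LOAD_FAST_LOAD_FAST z,z → push 156,156. Stack: [156, 156]
BINARY_OP // → 156 // 156 = 1. Stack: [1]
STORE_FAST q → q=1. Stack: []
LOAD_CONST → push 7. Stack: [7]
LOAD_FAST a → push 7. Stack: [7, 7]
BINARY_OP * → 7 * 7 = 49. Stack: [49]
STORE_FAST z → z=49. Stack: []
LOAD_FAST z → push 49. Stack: [49]
LOAD_CONST → push 11. Stack: [49, 11]
BINARY_OP // → 49 // 11 = 4. Stack: [4]
LOAD_FAST b → push 39. Stack: [4, 39]
BINARY_OP - → 4 - 39 = -35. Stack: [-35]
STORE_FAST w → w=-35. Stack: []
LOAD_FAST_LOAD_FAST a,q → push 7,1. Stack: [7, 1]
BINARY_OP - → 7 - 1 = 6. Stack: [6]
STORE_FAST y → y=6. Stack: []
LOAD_FAST y → push 6. Stack: [6]
RETURN_VALUE → return 6.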